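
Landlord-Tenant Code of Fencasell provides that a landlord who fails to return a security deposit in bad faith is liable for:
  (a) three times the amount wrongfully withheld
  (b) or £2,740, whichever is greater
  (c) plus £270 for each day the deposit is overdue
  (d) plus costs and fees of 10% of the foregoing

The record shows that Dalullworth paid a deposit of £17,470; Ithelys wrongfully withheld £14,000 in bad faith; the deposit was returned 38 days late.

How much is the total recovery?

Recovery: £57,486

Trebled: 3 × £14,000 = £42,000
Minimum £2,740: £42,000 meets the minimum, no increase.
Late-return penalty: 38 × £270 = £10,260
Damages plus late penalty: £42,000 + £10,260 = £52,260
Costs and fees: 10% of £52,260 = £5,226
Total recovery: £52,260 + £5,226 = £57,486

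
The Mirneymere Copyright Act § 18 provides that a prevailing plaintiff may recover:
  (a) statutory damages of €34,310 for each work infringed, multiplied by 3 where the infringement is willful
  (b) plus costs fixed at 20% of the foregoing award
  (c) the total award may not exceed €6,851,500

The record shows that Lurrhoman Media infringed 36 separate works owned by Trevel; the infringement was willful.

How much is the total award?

Statutory damages: 36 × €34,310 = €1,235,160
Trebled: 3 × €1,235,160 = €3,705,480
Costs: 20% of €3,705,480 = €741,096
Award plus costs: €3,705,480 + €741,096 = €4,446,576
Cap at €6,851,500: €4,446,576 is within the cap, no reduction.

€4,446,576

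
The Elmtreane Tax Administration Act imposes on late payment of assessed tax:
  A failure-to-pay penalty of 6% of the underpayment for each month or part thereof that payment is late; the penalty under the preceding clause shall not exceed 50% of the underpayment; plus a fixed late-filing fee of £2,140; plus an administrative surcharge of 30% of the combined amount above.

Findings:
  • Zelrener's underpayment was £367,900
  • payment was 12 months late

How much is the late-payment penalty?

Accrued rate: 6% × 12 = 72%, capped at 50% → 50%
Failure-to-pay penalty: 50% of £367,900 = £183,950
Penalty before surcharge: £183,950 + £2,140 = £186,090
Administrative surcharge: 30% of £186,090 = £55,827
Total penalty: £186,090 + £55,827 = £241,917

£241,917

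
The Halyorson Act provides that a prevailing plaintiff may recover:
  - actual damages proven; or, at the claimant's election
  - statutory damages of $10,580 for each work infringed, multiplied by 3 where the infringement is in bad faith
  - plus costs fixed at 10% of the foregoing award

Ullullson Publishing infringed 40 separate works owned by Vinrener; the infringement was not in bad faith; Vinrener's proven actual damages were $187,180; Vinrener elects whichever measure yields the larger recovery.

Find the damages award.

Statutory damages: 40 × $10,580 = $423,200
Infringement not in bad faith: no ×3 enhancement.
Greater of actual damages ($187,180) or statutory damages ($423,200): $423,200
Costs: 10% of $423,200 = $42,320
Award plus costs: $423,200 + $42,320 = $465,520

Award: $465,520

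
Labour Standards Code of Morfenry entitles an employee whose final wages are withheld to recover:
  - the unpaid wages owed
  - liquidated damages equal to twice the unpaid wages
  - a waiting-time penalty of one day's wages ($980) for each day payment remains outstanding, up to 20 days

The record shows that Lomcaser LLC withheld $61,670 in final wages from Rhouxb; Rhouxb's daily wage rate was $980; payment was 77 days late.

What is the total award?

Doubled: 2 × $61,670 = $123,340
Penalty days: min(77, 20) = 20
Waiting-time penalty: 20 × $980 = $19,600
Total award: $61,670 + $123,340 + $19,600 = $204,610

Total award: $204,610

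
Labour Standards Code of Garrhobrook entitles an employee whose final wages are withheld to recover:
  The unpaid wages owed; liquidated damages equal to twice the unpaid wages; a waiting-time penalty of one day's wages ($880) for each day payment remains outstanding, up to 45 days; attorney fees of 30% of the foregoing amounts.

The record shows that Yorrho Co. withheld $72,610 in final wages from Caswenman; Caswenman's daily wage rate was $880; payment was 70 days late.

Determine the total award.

Doubled: 2 × $72,610 = $145,220
Penalty days: min(70, 45) = 45
Waiting-time penalty: 45 × $880 = $39,600
Subtotal: $72,610 + $145,220 + $39,600 = $257,430
Attorney fees: 30% of $257,430 = $77,229
Total award: $257,430 + $77,229 = $334,659

$334,659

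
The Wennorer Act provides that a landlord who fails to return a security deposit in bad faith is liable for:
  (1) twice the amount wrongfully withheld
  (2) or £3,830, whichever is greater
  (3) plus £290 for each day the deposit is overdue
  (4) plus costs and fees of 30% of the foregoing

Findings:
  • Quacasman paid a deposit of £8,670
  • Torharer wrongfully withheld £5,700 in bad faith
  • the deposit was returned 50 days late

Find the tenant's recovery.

£33,670

Doubled: 2 × £5,700 = £11,400
Minimum £3,830: £11,400 meets the minimum, no increase.
Late-return penalty: 50 × £290 = £14,500
Damages plus late penalty: £11,400 + £14,500 = £25,900
Costs and fees: 30% of £25,900 = £7,770
Total recovery: £25,900 + £7,770 = £33,670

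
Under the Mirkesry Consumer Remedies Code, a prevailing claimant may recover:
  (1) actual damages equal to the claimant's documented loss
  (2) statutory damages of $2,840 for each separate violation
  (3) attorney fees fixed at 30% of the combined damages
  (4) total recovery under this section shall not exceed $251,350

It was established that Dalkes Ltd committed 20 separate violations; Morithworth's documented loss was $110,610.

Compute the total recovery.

$217,633

Statutory damages: 20 × $2,840 = $56,800
Combined damages: $110,610 + $56,800 = $167,410
Attorney fees: 30% of $167,410 = $50,223
Total before cap: $167,410 + $50,223 = $217,633
Cap at $251,350: $217,633 is within the cap, no reduction.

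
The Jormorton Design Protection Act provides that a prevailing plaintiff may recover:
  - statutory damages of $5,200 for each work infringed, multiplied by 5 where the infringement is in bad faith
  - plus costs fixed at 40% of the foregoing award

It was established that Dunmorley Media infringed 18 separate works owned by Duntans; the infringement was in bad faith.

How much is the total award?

Award: $655,200

Statutory damages: 18 × $5,200 = $93,600
Multiplied by 5: 5 × $93,600 = $468,000
Costs: 40% of $468,000 = $187,200
Award plus costs: $468,000 + $187,200 = $655,200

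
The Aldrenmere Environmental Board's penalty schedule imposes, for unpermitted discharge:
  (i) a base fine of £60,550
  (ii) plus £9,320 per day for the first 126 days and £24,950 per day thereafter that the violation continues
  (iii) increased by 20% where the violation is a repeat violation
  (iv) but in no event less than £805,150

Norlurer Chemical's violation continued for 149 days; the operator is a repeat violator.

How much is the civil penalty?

£2,170,464

First 126 days: 126 × £9,320 = £1,174,320
Remaining days: (149 − 126) × £24,950 = £573,850
Per-day component: £1,174,320 + £573,850 = £1,748,170
Base plus per-day: £60,550 + £1,748,170 = £1,808,720
Enhancement: 20% of £1,808,720 = £361,744
Enhanced fine: £1,808,720 + £361,744 = £2,170,464
Minimum £805,150: £2,170,464 meets the minimum, no increase.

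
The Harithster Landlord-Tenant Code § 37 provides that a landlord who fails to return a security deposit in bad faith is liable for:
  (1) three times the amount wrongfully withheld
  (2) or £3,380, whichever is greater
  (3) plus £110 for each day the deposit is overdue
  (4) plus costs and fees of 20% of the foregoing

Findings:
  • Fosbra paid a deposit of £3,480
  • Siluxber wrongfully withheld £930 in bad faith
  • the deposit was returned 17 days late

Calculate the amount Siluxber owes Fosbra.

Trebled: 3 × £930 = £2,790
Minimum £3,380: £2,790 is below the minimum → £3,380
Late-return penalty: 17 × £110 = £1,870
Damages plus late penalty: £3,380 + £1,870 = £5,250
Costs and fees: 20% of £5,250 = £1,050
Total recovery: £5,250 + £1,050 = £6,300

£6,300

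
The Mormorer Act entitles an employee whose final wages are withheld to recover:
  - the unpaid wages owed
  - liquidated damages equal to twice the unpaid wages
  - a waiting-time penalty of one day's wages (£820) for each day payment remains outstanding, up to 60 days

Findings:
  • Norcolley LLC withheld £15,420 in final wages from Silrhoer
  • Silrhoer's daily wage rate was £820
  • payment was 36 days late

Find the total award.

£75,780

Doubled: 2 × £15,420 = £30,840
Penalty days: min(36, 60) = 36
Waiting-time penalty: 36 × £820 = £29,520
Total award: £15,420 + £30,840 + £29,520 = £75,780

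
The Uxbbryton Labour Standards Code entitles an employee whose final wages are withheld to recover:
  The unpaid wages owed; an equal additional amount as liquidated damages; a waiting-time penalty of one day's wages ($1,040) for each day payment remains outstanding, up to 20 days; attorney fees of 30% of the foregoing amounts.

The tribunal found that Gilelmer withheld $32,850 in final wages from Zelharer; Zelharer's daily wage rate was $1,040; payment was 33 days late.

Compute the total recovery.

Liquidated damages (equal amount): $32,850
Penalty days: min(33, 20) = 20
Waiting-time penalty: 20 × $1,040 = $20,800
Subtotal: $32,850 + $32,850 + $20,800 = $86,500
Attorney fees: 30% of $86,500 = $25,950
Total award: $86,500 + $25,950 = $112,450

$112,450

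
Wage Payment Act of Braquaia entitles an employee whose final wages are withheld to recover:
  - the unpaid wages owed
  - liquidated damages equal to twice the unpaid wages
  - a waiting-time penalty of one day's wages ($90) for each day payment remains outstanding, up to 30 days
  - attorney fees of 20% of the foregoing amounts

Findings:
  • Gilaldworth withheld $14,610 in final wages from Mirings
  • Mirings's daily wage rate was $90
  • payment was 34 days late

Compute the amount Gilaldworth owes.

Doubled: 2 × $14,610 = $29,220
Penalty days: min(34, 30) = 30
Waiting-time penalty: 30 × $90 = $2,700
Subtotal: $14,610 + $29,220 + $2,700 = $46,530
Attorney fees: 20% of $46,530 = $9,306
Total award: $46,530 + $9,306 = $55,836

$55,836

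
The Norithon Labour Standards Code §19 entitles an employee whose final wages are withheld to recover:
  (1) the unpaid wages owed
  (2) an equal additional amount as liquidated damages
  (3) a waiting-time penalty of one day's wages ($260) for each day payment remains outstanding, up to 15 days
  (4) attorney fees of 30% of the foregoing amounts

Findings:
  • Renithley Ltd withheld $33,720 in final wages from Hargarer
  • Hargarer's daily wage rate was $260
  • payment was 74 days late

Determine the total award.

Liquidated damages (equal amount): $33,720
Penalty days: min(74, 15) = 15
Waiting-time penalty: 15 × $260 = $3,900
Subtotal: $33,720 + $33,720 + $3,900 = $71,340
Attorney fees: 30% of $71,340 = $21,402
Total award: $71,340 + $21,402 = $92,742

Total award: $92,742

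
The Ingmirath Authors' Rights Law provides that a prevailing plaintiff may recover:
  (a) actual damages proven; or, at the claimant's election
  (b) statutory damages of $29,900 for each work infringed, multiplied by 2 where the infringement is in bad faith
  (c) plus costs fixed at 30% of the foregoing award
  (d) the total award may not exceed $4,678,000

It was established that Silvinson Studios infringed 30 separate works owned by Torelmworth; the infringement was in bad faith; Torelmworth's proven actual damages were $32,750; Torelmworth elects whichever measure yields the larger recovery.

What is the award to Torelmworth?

$2,332,200

Statutory damages: 30 × $29,900 = $897,000
Doubled: 2 × $897,000 = $1,794,000
Greater of actual damages ($32,750) or enhanced statutory damages ($1,794,000): $1,794,000
Costs: 30% of $1,794,000 = $538,200
Award plus costs: $1,794,000 + $538,200 = $2,332,200
Cap at $4,678,000: $2,332,200 is within the cap, no reduction.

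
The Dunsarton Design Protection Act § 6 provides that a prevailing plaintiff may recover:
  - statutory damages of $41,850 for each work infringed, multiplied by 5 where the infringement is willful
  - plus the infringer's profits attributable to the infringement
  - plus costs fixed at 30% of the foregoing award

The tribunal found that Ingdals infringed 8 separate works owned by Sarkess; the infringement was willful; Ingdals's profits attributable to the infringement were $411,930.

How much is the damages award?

Statutory damages: 8 × $41,850 = $334,800
Multiplied by 5: 5 × $334,800 = $1,674,000
Combined award: $1,674,000 + $411,930 = $2,085,930
Costs: 30% of $2,085,930 = $625,779
Award plus costs: $2,085,930 + $625,779 = $2,711,709

$2,711,709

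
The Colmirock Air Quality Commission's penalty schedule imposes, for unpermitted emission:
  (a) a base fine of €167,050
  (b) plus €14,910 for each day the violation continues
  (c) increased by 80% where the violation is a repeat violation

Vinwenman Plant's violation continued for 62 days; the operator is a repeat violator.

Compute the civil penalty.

Per-day component: 62 × €14,910 = €924,420
Base plus per-day: €167,050 + €924,420 = €1,091,470
Enhancement: 80% of €1,091,470 = €873,176
Enhanced fine: €1,091,470 + €873,176 = €1,964,646

€1,964,646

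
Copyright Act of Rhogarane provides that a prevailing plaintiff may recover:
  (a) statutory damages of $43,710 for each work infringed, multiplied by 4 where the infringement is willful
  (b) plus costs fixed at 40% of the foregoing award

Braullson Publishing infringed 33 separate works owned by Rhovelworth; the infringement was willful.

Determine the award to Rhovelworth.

Statutory damages: 33 × $43,710 = $1,442,430
Multiplied by 4: 4 × $1,442,430 = $5,769,720
Costs: 40% of $5,769,720 = $2,307,888
Award plus costs: $5,769,720 + $2,307,888 = $8,077,608

$8,077,608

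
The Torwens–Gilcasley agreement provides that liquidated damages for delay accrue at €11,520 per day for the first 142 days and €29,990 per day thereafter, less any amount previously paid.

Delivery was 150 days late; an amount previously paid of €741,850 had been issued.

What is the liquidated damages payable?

€1,133,910

First 142 days: 142 × €11,520 = €1,635,840
Remaining days: (150 − 142) × €29,990 = €239,920
Accrued per-day damages: €1,635,840 + €239,920 = €1,875,760
Less amount previously paid: €1,875,760 − €741,850 = €1,133,910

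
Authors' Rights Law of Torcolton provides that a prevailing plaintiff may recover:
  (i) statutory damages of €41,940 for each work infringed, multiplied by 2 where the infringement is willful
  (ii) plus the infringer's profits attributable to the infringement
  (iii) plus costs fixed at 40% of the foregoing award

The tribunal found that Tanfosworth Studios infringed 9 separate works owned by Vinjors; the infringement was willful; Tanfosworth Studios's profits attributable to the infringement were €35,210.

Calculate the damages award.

Statutory damages: 9 × €41,940 = €377,460
Doubled: 2 × €377,460 = €754,920
Combined award: €754,920 + €35,210 = €790,130
Costs: 40% of €790,130 = €316,052
Award plus costs: €790,130 + €316,052 = €1,106,182

Award: €1,106,182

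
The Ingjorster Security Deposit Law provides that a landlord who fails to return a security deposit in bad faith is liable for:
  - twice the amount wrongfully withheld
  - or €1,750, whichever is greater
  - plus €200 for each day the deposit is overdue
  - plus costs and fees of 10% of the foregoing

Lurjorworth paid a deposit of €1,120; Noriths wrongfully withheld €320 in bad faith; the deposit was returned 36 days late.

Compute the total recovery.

€9,845

Doubled: 2 × €320 = €640
Minimum €1,750: €640 is below the minimum → €1,750
Late-return penalty: 36 × €200 = €7,200
Damages plus late penalty: €1,750 + €7,200 = €8,950
Costs and fees: 10% of €8,950 = €895
Total recovery: €8,950 + €895 = €9,845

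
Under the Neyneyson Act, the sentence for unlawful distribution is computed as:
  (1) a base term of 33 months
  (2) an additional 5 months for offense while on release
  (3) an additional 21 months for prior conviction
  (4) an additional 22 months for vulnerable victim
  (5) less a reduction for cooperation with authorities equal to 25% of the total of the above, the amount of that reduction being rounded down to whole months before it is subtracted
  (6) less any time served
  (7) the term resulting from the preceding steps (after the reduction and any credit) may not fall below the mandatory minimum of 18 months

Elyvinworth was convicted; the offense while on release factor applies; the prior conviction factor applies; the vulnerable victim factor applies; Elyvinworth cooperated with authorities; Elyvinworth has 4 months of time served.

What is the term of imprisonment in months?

Offense while on release enhancement: +5 months
Prior conviction enhancement: +21 months
Vulnerable victim enhancement: +22 months
Adjusted term: 33 months + 5 months + 21 months + 22 months = 81 months
Cooperation with authorities reduction: 25% of 81 months = 20 months (rounded down)
After reduction: 81 − 20 = 61 months
Less time served: 61 months − 4 months = 57 months
Minimum 18 months: 57 months meets the minimum, no increase.

57 months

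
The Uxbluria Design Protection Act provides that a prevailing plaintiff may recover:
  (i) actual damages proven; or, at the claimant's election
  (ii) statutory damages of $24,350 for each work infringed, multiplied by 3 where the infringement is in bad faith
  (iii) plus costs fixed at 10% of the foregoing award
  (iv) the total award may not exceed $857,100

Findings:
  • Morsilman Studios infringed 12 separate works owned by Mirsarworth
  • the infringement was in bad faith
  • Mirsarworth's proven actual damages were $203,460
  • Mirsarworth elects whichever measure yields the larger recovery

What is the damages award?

Award: $857,100

Statutory damages: 12 × $24,350 = $292,200
Trebled: 3 × $292,200 = $876,600
Greater of actual damages ($203,460) or enhanced statutory damages ($876,600): $876,600
Costs: 10% of $876,600 = $87,660
Award plus costs: $876,600 + $87,660 = $964,260
Cap at $857,100: $964,260 exceeds the cap → $857,100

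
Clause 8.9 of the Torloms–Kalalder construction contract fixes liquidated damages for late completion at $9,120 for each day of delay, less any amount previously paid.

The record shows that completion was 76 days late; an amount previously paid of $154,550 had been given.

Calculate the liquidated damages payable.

$538,570

Per-day damages: 76 × $9,120 = $693,120
Less amount previously paid: $693,120 − $154,550 = $538,570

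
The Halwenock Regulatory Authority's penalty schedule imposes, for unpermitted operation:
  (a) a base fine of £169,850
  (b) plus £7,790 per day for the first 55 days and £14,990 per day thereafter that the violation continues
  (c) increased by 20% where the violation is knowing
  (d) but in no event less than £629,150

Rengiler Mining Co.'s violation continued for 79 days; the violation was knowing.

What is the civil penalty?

£1,149,672

First 55 days: 55 × £7,790 = £428,450
Remaining days: (79 − 55) × £14,990 = £359,760
Per-day component: £428,450 + £359,760 = £788,210
Base plus per-day: £169,850 + £788,210 = £958,060
Enhancement: 20% of £958,060 = £191,612
Enhanced fine: £958,060 + £191,612 = £1,149,672
Minimum £629,150: £1,149,672 meets the minimum, no increase.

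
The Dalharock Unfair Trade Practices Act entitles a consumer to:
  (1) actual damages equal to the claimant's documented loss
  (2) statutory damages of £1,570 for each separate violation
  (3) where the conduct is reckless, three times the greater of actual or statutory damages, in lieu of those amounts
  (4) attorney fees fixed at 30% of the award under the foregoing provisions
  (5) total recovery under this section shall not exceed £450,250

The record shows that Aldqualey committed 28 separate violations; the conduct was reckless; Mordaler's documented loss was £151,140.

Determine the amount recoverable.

£450,250

Statutory damages: 28 × £1,570 = £43,960
Greater of actual damages (£151,140) or statutory damages (£43,960): £151,140
Trebled: 3 × £151,140 = £453,420
Attorney fees: 30% of £453,420 = £136,026
Total before cap: £453,420 + £136,026 = £589,446
Cap at £450,250: £589,446 exceeds the cap → £450,250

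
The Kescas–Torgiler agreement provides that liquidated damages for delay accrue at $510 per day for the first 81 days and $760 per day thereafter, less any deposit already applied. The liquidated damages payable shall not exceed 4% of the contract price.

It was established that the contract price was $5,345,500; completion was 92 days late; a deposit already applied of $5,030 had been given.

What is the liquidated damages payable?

$44,640

First 81 days: 81 × $510 = $41,310
Remaining days: (92 − 81) × $760 = $8,360
Accrued per-day damages: $41,310 + $8,360 = $49,670
Less deposit already applied: $49,670 − $5,030 = $44,640
Cap: 4% of $5,345,500 = $213,820
Cap at $213,820: $44,640 is within the cap, no reduction.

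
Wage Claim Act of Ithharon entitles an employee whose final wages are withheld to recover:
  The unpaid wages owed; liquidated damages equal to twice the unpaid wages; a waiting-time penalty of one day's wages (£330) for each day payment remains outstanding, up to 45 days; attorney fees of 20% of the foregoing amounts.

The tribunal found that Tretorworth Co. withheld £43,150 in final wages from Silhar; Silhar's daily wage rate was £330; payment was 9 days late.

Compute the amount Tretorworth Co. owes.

Doubled: 2 × £43,150 = £86,300
Penalty days: min(9, 45) = 9
Waiting-time penalty: 9 × £330 = £2,970
Subtotal: £43,150 + £86,300 + £2,970 = £132,420
Attorney fees: 20% of £132,420 = £26,484
Total award: £132,420 + £26,484 = £158,904

£158,904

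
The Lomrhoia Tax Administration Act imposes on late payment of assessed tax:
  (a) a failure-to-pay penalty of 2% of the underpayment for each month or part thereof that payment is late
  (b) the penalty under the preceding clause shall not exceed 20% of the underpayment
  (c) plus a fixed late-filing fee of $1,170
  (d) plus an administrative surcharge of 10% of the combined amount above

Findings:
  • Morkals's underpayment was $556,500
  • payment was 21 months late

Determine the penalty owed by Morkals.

Accrued rate: 2% × 21 = 42%, capped at 20% → 20%
Failure-to-pay penalty: 20% of $556,500 = $111,300
Penalty before surcharge: $111,300 + $1,170 = $112,470
Administrative surcharge: 10% of $112,470 = $11,247
Total penalty: $112,470 + $11,247 = $123,717

$123,717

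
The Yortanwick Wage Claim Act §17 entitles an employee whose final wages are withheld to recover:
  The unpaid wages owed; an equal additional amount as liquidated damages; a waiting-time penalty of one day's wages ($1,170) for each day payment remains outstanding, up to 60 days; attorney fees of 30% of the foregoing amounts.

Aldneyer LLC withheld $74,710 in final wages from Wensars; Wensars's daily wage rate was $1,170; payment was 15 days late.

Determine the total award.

$217,061

Liquidated damages (equal amount): $74,710
Penalty days: min(15, 60) = 15
Waiting-time penalty: 15 × $1,170 = $17,550
Subtotal: $74,710 + $74,710 + $17,550 = $166,970
Attorney fees: 30% of $166,970 = $50,091
Total award: $166,970 + $50,091 = $217,061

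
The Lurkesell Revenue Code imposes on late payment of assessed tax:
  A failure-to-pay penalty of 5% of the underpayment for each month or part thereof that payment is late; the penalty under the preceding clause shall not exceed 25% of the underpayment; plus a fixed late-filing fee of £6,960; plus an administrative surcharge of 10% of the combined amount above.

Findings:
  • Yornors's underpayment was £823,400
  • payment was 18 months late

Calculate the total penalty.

Accrued rate: 5% × 18 = 90%, capped at 25% → 25%
Failure-to-pay penalty: 25% of £823,400 = £205,850
Penalty before surcharge: £205,850 + £6,960 = £212,810
Administrative surcharge: 10% of £212,810 = £21,281
Total penalty: £212,810 + £21,281 = £234,091

£234,091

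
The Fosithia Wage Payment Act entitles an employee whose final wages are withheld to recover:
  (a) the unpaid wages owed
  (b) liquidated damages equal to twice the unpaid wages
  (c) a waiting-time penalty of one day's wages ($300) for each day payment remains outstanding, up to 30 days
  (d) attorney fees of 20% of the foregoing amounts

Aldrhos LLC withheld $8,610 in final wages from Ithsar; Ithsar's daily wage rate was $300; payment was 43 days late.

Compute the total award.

Doubled: 2 × $8,610 = $17,220
Penalty days: min(43, 30) = 30
Waiting-time penalty: 30 × $300 = $9,000
Subtotal: $8,610 + $17,220 + $9,000 = $34,830
Attorney fees: 20% of $34,830 = $6,966
Total award: $34,830 + $6,966 = $41,796

$41,796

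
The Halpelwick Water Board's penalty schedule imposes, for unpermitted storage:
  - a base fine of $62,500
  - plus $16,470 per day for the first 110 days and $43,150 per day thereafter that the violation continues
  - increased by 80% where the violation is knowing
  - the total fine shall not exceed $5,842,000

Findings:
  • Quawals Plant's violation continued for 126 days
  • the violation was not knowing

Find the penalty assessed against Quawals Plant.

$2,564,600

First 110 days: 110 × $16,470 = $1,811,700
Remaining days: (126 − 110) × $43,150 = $690,400
Per-day component: $1,811,700 + $690,400 = $2,502,100
Base plus per-day: $62,500 + $2,502,100 = $2,564,600
The violation was not knowing: no 80% increase.
Cap at $5,842,000: $2,564,600 is within the cap, no reduction.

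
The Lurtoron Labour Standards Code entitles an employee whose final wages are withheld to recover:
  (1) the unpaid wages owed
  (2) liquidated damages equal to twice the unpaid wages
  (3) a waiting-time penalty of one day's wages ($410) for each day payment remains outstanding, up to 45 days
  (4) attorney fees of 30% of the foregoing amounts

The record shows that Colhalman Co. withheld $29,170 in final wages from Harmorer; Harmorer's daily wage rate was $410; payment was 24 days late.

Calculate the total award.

$126,555

Doubled: 2 × $29,170 = $58,340
Penalty days: min(24, 45) = 24
Waiting-time penalty: 24 × $410 = $9,840
Subtotal: $29,170 + $58,340 + $9,840 = $97,350
Attorney fees: 30% of $97,350 = $29,205
Total award: $97,350 + $29,205 = $126,555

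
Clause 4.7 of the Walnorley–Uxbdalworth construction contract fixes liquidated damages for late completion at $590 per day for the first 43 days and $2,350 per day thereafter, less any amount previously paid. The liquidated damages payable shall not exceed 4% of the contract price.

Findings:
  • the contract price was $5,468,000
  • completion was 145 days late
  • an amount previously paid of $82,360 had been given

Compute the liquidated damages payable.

Liquidated damages: $182,710

First 43 days: 43 × $590 = $25,370
Remaining days: (145 − 43) × $2,350 = $239,700
Accrued per-day damages: $25,370 + $239,700 = $265,070
Less amount previously paid: $265,070 − $82,360 = $182,710
Cap: 4% of $5,468,000 = $218,720
Cap at $218,720: $182,710 is within the cap, no reduction.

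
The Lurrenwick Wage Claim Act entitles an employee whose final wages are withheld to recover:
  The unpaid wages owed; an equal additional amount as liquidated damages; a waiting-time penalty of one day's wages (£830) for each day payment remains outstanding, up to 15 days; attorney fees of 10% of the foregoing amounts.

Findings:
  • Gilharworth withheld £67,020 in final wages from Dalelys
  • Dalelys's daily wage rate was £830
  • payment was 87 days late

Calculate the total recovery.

£161,139

Liquidated damages (equal amount): £67,020
Penalty days: min(87, 15) = 15
Waiting-time penalty: 15 × £830 = £12,450
Subtotal: £67,020 + £67,020 + £12,450 = £146,490
Attorney fees: 10% of £146,490 = £14,649
Total award: £146,490 + £14,649 = £161,139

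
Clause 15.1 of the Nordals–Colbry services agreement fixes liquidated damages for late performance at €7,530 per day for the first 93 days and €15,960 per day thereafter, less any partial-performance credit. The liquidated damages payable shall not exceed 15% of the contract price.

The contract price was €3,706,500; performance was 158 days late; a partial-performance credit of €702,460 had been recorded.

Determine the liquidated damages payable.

First 93 days: 93 × €7,530 = €700,290
Remaining days: (158 − 93) × €15,960 = €1,037,400
Accrued per-day damages: €700,290 + €1,037,400 = €1,737,690
Less partial-performance credit: €1,737,690 − €702,460 = €1,035,230
Cap: 15% of €3,706,500 = €555,975
Cap at €555,975: €1,035,230 exceeds the cap → €555,975

€555,975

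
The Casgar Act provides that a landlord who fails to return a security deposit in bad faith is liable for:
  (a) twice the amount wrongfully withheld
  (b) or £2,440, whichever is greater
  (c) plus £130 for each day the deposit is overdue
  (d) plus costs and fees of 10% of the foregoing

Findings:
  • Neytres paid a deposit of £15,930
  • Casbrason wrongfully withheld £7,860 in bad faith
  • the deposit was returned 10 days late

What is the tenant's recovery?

£18,722

Doubled: 2 × £7,860 = £15,720
Minimum £2,440: £15,720 meets the minimum, no increase.
Late-return penalty: 10 × £130 = £1,300
Damages plus late penalty: £15,720 + £1,300 = £17,020
Costs and fees: 10% of £17,020 = £1,702
Total recovery: £17,020 + £1,702 = £18,722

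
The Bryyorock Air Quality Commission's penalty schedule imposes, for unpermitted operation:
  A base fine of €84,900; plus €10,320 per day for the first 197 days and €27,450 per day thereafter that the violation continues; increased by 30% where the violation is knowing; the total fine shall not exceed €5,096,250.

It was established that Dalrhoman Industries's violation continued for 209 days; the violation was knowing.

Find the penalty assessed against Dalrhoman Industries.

€3,181,542

First 197 days: 197 × €10,320 = €2,033,040
Remaining days: (209 − 197) × €27,450 = €329,400
Per-day component: €2,033,040 + €329,400 = €2,362,440
Base plus per-day: €84,900 + €2,362,440 = €2,447,340
Enhancement: 30% of €2,447,340 = €734,202
Enhanced fine: €2,447,340 + €734,202 = €3,181,542
Cap at €5,096,250: €3,181,542 is within the cap, no reduction.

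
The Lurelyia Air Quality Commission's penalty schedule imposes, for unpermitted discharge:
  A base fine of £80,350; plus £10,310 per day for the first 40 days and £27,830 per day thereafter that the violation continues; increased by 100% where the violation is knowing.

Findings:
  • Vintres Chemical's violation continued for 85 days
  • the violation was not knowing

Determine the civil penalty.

First 40 days: 40 × £10,310 = £412,400
Remaining days: (85 − 40) × £27,830 = £1,252,350
Per-day component: £412,400 + £1,252,350 = £1,664,750
Base plus per-day: £80,350 + £1,664,750 = £1,745,100
The violation was not knowing: no 100% increase.

£1,745,100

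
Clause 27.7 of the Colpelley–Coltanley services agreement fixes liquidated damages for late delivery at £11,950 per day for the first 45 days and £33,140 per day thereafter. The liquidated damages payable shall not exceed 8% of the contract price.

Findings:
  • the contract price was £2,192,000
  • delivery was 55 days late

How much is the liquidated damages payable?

£175,360

First 45 days: 45 × £11,950 = £537,750
Remaining days: (55 − 45) × £33,140 = £331,400
Accrued per-day damages: £537,750 + £331,400 = £869,150
Cap: 8% of £2,192,000 = £175,360
Cap at £175,360: £869,150 exceeds the cap → £175,360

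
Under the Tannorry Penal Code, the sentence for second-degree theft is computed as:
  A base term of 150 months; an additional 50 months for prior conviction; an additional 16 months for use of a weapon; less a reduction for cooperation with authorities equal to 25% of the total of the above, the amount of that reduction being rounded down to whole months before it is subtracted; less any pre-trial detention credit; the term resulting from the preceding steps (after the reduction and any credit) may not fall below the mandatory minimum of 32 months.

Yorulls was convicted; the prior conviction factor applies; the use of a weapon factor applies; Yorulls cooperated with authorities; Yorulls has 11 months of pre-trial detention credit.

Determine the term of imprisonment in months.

151 months

Prior conviction enhancement: +50 months
Use of a weapon enhancement: +16 months
Adjusted term: 150 months + 50 months + 16 months = 216 months
Cooperation with authorities reduction: 25% of 216 months = 54 months (rounded down)
After reduction: 216 − 54 = 162 months
Less pre-trial detention credit: 162 months − 11 months = 151 months
Minimum 32 months: 151 months meets the minimum, no increase.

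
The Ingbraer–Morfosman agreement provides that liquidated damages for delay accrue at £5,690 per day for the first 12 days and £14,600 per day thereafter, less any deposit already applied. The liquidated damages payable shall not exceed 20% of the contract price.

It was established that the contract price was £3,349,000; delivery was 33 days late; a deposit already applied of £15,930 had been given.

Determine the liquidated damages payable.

First 12 days: 12 × £5,690 = £68,280
Remaining days: (33 − 12) × £14,600 = £306,600
Accrued per-day damages: £68,280 + £306,600 = £374,880
Less deposit already applied: £374,880 − £15,930 = £358,950
Cap: 20% of £3,349,000 = £669,800
Cap at £669,800: £358,950 is within the cap, no reduction.

£358,950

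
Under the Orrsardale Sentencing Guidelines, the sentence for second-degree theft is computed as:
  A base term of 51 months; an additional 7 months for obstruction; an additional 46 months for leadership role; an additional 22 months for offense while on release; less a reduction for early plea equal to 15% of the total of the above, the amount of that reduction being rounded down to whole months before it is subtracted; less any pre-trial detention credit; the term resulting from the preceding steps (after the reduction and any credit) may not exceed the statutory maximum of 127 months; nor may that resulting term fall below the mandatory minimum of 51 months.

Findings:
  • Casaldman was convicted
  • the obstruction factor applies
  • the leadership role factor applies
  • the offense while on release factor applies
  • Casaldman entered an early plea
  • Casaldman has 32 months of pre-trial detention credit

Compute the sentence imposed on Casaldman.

76 months

Obstruction enhancement: +7 months
Leadership role enhancement: +46 months
Offense while on release enhancement: +22 months
Adjusted term: 51 months + 7 months + 46 months + 22 months = 126 months
Early plea reduction: 15% of 126 months = 18 months (rounded down)
After reduction: 126 − 18 = 108 months
Less pre-trial detention credit: 108 months − 32 months = 76 months
Cap at 127 months: 76 months is within the cap, no reduction.
Minimum 51 months: 76 months meets the minimum, no increase.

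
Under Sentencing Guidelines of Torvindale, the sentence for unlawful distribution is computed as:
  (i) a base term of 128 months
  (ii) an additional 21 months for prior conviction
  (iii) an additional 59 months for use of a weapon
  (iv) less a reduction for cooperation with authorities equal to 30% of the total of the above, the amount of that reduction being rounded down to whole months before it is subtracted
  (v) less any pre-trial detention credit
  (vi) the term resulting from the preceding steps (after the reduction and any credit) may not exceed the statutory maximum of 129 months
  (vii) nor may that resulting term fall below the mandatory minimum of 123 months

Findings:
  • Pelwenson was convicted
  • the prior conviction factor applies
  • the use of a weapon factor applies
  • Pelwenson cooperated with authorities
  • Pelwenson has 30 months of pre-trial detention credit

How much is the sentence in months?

123 months

Prior conviction enhancement: +21 months
Use of a weapon enhancement: +59 months
Adjusted term: 128 months + 21 months + 59 months = 208 months
Cooperation with authorities reduction: 30% of 208 months = 62 months (rounded down)
After reduction: 208 − 62 = 146 months
Less pre-trial detention credit: 146 months − 30 months = 116 months
Cap at 129 months: 116 months is within the cap, no reduction.
Minimum 123 months: 116 months is below the minimum → 123 months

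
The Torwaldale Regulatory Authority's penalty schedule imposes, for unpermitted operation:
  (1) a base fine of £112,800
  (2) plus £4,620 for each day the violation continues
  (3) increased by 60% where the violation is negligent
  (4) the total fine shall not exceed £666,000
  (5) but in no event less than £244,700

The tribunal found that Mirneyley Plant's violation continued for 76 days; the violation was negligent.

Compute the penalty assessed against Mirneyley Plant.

Per-day component: 76 × £4,620 = £351,120
Base plus per-day: £112,800 + £351,120 = £463,920
Enhancement: 60% of £463,920 = £278,352
Enhanced fine: £463,920 + £278,352 = £742,272
Cap at £666,000: £742,272 exceeds the cap → £666,000
Minimum £244,700: £666,000 meets the minimum, no increase.

Civil penalty: £666,000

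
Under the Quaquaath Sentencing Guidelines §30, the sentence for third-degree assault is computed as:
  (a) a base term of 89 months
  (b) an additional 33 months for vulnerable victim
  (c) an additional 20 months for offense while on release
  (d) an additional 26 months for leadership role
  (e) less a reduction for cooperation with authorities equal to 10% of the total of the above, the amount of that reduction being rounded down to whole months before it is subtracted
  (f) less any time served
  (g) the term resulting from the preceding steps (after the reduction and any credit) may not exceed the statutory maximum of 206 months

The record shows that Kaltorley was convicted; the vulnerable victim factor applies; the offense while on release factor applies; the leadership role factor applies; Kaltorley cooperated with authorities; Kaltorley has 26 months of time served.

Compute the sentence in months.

126 months

Vulnerable victim enhancement: +33 months
Offense while on release enhancement: +20 months
Leadership role enhancement: +26 months
Adjusted term: 89 months + 33 months + 20 months + 26 months = 168 months
Cooperation with authorities reduction: 10% of 168 months = 16 months (rounded down)
After reduction: 168 − 16 = 152 months
Less time served: 152 months − 26 months = 126 months
Cap at 206 months: 126 months is within the cap, no reduction.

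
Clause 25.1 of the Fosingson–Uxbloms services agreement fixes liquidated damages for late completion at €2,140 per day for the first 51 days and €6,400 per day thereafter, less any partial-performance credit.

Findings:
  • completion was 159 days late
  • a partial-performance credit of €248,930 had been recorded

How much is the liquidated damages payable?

First 51 days: 51 × €2,140 = €109,140
Remaining days: (159 − 51) × €6,400 = €691,200
Accrued per-day damages: €109,140 + €691,200 = €800,340
Less partial-performance credit: €800,340 − €248,930 = €551,410

€551,410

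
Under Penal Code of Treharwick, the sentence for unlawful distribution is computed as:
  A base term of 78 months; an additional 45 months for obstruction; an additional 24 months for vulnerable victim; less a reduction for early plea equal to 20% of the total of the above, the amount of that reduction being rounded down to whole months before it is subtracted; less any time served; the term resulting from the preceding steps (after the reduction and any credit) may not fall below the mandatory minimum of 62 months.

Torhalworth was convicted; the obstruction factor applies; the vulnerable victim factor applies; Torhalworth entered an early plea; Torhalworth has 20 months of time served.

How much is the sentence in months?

Obstruction enhancement: +45 months
Vulnerable victim enhancement: +24 months
Adjusted term: 78 months + 45 months + 24 months = 147 months
Early plea reduction: 20% of 147 months = 29 months (rounded down)
After reduction: 147 − 29 = 118 months
Less time served: 118 months − 20 months = 98 months
Minimum 62 months: 98 months meets the minimum, no increase.

Sentence: 98 months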